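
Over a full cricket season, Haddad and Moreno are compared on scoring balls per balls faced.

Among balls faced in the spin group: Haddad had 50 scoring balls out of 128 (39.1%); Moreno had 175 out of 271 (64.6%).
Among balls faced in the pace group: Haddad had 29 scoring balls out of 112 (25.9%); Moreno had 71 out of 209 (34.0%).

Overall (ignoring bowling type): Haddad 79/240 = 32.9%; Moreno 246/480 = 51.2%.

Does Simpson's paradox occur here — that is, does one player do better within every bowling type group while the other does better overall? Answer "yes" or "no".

no

Within each bowling type level (spin 39.1% vs 64.6%; pace 25.9% vs 34.0%), Moreno has the higher rate every time. Pooled: 32.9% vs 51.2% — Moreno has the higher rate overall. They agree.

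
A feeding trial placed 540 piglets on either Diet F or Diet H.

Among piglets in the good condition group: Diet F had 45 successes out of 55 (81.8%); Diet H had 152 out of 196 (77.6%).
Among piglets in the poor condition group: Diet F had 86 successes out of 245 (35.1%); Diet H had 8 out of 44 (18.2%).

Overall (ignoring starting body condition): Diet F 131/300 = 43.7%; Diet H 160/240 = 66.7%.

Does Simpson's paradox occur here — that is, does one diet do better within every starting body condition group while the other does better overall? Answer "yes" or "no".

Within each starting body condition level (good condition 81.8% vs 77.6%; poor condition 35.1% vs 18.2%), Diet F has the higher rate every time. Pooled: 43.7% vs 66.7% — Diet H has the higher rate overall. The two comparisons disagree.

yes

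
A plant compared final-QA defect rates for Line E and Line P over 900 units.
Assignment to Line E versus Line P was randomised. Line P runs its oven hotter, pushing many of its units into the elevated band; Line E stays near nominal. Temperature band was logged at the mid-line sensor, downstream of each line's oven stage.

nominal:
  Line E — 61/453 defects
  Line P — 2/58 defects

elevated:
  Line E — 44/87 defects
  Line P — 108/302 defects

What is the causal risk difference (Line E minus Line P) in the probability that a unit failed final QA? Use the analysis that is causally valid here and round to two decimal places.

-0.11

Line P is lower inside every in-process temperature band stratum but Line E is lower in aggregate. Whether to stratify depends on how in-process temperature band relates to the line.
In-process temperature band lies on the pathway line → in-process temperature band → outcome, so adjusting for it blocks the indirect effect. For the total causal effect of line, use the unadjusted pooled rates.
The causal difference is the pooled difference: 0.194 − 0.306 = -0.111.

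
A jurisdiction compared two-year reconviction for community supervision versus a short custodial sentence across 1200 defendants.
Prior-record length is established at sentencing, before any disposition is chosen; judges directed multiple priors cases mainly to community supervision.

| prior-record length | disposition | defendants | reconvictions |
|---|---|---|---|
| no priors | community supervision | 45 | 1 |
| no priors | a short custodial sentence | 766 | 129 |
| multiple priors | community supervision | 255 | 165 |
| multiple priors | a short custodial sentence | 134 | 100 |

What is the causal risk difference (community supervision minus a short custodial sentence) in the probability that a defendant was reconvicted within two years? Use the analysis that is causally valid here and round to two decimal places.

Since prior-record length is a pre-existing factor (not a product of the disposition) and it affects the outcome on its own, it is a confounder. The stratified rates, not the pooled rate, identify the causal effect.
Adjusting over the population distribution of prior-record length: 0.676·(0.022−0.168) + 0.324·(0.647−0.746) = -0.131.

-0.13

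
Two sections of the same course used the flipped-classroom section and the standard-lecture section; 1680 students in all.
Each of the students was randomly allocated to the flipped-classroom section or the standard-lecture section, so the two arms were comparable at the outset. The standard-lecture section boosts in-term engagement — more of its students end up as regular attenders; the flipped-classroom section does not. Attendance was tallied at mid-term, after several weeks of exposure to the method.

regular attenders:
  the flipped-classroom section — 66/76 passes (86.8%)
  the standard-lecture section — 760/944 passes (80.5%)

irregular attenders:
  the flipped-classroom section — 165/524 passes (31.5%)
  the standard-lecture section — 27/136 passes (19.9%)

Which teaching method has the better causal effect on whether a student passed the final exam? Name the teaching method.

the standard-lecture section

Within every mid-term attendance level the flipped-classroom section has the higher rate, yet pooled the standard-lecture section does — Simpson's reversal.
The distribution of mid-term attendance is itself part of what the teaching method does — it is an intermediate outcome. Holding it fixed would remove that part of the effect; the total effect is the pooled difference.
Pooled: the flipped-classroom section 38.5% vs the standard-lecture section 72.9%; the standard-lecture section is higher overall.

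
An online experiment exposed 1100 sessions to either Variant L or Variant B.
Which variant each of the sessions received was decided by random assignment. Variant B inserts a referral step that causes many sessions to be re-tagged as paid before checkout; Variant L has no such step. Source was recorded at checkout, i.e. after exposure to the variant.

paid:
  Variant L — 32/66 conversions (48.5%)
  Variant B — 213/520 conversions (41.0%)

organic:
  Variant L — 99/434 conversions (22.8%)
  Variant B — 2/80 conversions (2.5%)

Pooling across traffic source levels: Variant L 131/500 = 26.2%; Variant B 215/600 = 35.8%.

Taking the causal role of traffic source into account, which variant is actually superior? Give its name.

The distribution of traffic source is itself part of what the variant does — it is an intermediate outcome. Holding it fixed would remove that part of the effect; the total effect is the pooled difference.
Pooled: Variant L 26.2% vs Variant B 35.8%; Variant B is higher overall.

Variant B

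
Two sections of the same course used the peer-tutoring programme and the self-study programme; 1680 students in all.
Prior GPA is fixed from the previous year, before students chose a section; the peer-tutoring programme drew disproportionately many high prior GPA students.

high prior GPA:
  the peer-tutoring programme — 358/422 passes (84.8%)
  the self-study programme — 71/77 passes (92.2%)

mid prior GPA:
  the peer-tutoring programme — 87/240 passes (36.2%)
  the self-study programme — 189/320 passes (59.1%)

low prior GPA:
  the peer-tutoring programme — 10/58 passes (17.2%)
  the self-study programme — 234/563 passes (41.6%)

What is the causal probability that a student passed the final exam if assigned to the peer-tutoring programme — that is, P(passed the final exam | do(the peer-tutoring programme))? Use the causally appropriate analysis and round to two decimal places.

0.44

Within every prior GPA band level the self-study programme has the higher rate, yet pooled the peer-tutoring programme does — Simpson's reversal.
Prior GPA band is set before the teaching method has any effect — it is not caused by the teaching method — and it independently drives the outcome. That makes it a confounder, so the causal comparison is within prior GPA band levels.
Standardising the peer-tutoring programme to the population prior GPA band mix: 0.297·358/422 + 0.333·87/240 + 0.370·10/58 = 0.437.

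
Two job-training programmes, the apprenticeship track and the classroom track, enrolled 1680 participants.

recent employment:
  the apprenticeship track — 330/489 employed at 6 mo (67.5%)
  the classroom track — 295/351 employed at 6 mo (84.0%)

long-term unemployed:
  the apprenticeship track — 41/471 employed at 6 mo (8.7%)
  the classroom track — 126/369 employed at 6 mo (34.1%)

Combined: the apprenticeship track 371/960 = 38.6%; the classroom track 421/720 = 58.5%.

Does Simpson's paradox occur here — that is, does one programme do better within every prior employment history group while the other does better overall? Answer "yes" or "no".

no

Within each prior employment history level (recent employment 67.5% vs 84.0%; long-term unemployed 8.7% vs 34.1%), the classroom track has the higher rate every time. Pooled: 38.6% vs 58.5% — the classroom track has the higher rate overall. They agree.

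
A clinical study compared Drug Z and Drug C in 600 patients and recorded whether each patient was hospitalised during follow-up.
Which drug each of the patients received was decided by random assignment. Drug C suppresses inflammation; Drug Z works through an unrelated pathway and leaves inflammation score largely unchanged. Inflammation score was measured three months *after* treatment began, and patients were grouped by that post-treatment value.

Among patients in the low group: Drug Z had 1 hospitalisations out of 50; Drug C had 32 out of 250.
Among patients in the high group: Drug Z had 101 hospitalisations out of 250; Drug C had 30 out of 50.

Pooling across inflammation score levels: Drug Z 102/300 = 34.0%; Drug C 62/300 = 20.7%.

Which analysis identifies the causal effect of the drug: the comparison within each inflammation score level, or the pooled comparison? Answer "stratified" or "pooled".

pooled

Inflammation score is downstream of the drug. One should not condition on a consequence of treatment, so the overall rates are the right comparison.
Pooled: Drug Z 34.0% vs Drug C 20.7%; Drug C is lower overall.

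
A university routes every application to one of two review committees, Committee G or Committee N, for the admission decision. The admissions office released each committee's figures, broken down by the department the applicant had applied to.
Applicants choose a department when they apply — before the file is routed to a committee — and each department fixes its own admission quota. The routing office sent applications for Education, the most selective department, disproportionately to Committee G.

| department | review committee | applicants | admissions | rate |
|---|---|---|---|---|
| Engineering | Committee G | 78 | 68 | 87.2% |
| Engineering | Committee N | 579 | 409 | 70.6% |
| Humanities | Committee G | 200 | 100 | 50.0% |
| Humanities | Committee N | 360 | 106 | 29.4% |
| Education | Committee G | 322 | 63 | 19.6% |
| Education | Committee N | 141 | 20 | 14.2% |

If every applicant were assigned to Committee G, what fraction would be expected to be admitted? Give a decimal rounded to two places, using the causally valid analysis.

Here department is a common cause — it drives both which review committee a case falls under and the outcome. The crude comparison mixes populations; the stratum-specific rates are the causally relevant ones.
Standardising Committee G to the population department mix: 0.391·68/78 + 0.333·100/200 + 0.276·63/322 = 0.562.

0.56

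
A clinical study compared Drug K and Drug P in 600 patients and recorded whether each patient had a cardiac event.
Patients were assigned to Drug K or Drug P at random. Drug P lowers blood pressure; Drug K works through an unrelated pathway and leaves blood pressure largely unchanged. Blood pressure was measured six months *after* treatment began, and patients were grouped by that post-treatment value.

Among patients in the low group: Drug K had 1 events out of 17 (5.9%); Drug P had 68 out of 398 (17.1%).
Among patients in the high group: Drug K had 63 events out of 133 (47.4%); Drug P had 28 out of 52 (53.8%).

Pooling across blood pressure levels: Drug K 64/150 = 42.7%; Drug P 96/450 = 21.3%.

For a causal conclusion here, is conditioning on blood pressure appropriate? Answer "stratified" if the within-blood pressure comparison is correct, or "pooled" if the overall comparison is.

pooled

Blood pressure lies on the pathway drug → blood pressure → outcome, so adjusting for it blocks the indirect effect. For the total causal effect of drug, use the unadjusted pooled rates.
Pooled: Drug K 42.7% vs Drug P 21.3%; Drug P is lower overall.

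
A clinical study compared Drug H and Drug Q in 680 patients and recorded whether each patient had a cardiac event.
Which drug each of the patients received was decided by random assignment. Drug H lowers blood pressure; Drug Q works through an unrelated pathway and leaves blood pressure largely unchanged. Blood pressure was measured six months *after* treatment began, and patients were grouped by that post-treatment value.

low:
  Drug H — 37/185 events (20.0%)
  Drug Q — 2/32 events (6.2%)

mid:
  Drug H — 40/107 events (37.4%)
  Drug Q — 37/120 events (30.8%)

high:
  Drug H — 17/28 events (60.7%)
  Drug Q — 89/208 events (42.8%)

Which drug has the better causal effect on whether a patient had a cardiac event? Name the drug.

Within every blood pressure level Drug Q has the lower rate, yet pooled Drug H does — Simpson's reversal.
Stratifying would compare drugs among patients the drugs themselves sorted into blood pressure groups — a form of selection on an intermediate. The unconditioned pooled rates give the total causal effect.
Pooled: Drug H 29.4% vs Drug Q 35.6%; Drug H is lower overall.

Drug H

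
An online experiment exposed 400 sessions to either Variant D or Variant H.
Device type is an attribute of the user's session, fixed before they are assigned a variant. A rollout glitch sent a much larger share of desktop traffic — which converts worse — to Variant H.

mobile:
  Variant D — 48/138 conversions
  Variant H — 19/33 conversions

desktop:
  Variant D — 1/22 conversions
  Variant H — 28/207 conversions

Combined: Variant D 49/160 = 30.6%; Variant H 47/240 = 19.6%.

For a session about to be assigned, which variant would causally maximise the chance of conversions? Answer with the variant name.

Variant H

Within every device type level Variant H has the higher rate, yet pooled Variant D does — Simpson's reversal.
Nothing the variant does changes device type; the imbalance is an allocation artefact. With device type also predicting the outcome, the pooled figure is confounded, and the within-stratum comparison is the causal one.
Within each level — mobile: 34.8% vs 57.6%; desktop: 4.5% vs 13.5% — Variant H is higher every time.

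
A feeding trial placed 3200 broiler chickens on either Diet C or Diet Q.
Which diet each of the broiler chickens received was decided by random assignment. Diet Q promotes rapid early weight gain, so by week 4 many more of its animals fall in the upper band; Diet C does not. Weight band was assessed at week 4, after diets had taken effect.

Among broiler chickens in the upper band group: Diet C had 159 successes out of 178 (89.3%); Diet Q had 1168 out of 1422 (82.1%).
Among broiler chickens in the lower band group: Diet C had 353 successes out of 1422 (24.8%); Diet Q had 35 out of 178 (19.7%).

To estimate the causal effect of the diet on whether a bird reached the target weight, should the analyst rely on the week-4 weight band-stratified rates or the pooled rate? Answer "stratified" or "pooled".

The distribution of week-4 weight band is itself part of what the diet does — it is an intermediate outcome. Holding it fixed would remove that part of the effect; the total effect is the pooled difference.
Pooled: Diet C 32.0% vs Diet Q 75.2%; Diet Q is higher overall.

pooled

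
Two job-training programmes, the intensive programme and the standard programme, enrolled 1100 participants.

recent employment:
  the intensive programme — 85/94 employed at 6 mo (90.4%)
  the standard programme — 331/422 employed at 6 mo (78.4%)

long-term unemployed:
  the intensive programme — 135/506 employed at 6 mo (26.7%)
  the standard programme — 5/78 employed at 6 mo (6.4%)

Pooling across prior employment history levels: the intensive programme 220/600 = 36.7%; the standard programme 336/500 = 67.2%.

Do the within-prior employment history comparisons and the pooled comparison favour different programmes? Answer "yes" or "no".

Within each prior employment history level (recent employment 90.4% vs 78.4%; long-term unemployed 26.7% vs 6.4%), the intensive programme has the higher rate every time. Pooled: 36.7% vs 67.2% — the standard programme has the higher rate overall. The two comparisons disagree.

yes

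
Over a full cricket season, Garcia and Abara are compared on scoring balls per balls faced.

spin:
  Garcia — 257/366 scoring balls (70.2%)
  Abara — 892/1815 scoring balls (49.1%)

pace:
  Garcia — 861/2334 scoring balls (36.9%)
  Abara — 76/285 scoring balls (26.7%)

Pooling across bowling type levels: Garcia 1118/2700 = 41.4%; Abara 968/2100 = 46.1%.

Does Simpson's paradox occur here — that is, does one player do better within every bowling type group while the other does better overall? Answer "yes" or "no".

yes

Within each bowling type level (spin 70.2% vs 49.1%; pace 36.9% vs 26.7%), Garcia has the higher rate every time. Pooled: 41.4% vs 46.1% — Abara has the higher rate overall. The two comparisons disagree.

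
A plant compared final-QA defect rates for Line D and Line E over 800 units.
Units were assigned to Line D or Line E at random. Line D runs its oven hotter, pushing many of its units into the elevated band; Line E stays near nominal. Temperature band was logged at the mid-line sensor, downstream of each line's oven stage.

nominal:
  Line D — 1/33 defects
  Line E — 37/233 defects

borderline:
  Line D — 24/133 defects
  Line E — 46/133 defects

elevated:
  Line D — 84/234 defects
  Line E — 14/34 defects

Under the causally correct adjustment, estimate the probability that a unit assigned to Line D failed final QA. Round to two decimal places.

0.27

Stratifying would compare lines among units the lines themselves sorted into in-process temperature band groups — a form of selection on an intermediate. The unconditioned pooled rates give the total causal effect.
So P(outcome | do(Line D)) is just the pooled rate for Line D: 109/400 = 0.273.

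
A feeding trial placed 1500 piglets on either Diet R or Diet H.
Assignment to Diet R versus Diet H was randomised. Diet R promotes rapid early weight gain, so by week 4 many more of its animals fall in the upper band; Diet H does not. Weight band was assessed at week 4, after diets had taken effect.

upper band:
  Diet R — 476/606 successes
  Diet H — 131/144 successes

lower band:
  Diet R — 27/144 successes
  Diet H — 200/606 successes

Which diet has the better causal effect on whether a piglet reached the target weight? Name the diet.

Diet R

The distribution of week-4 weight band is itself part of what the diet does — it is an intermediate outcome. Holding it fixed would remove that part of the effect; the total effect is the pooled difference.
Pooled: Diet R 67.1% vs Diet H 44.1%; Diet R is higher overall.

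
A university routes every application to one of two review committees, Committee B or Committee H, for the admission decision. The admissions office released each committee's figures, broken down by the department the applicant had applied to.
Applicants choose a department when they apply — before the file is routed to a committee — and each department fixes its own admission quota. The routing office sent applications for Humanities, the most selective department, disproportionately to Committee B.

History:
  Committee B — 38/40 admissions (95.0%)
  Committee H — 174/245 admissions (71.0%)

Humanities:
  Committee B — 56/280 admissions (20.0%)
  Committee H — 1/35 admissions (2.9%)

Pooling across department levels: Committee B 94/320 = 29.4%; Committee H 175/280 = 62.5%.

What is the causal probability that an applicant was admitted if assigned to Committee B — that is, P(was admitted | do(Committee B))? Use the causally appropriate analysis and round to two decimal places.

The department-specific comparison favours Committee B throughout, but the pooled figures favour Committee H. The question is whether to condition on department.
Here department is a common cause — it drives both which review committee a case falls under and the outcome. The crude comparison mixes populations; the stratum-specific rates are the causally relevant ones.
Standardising Committee B to the population department mix: 0.475·38/40 + 0.525·56/280 = 0.556.

0.56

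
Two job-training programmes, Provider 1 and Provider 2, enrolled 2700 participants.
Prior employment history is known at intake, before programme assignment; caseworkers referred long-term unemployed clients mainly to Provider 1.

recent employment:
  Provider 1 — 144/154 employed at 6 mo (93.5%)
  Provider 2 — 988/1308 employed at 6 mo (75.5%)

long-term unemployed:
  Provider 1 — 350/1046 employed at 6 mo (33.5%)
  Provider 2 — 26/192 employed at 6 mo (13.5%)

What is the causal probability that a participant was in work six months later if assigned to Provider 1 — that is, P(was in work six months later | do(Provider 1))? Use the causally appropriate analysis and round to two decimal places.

0.66

The prior employment history-specific comparison favours Provider 1 throughout, but the pooled figures favour Provider 2. The question is whether to condition on prior employment history.
Prior employment history differs across programmes for reasons unrelated to any effect of the programme itself, and it separately predicts the outcome — a classic confounder. We must compare within prior employment history levels.
Standardising Provider 1 to the population prior employment history mix: 0.541·144/154 + 0.459·350/1046 = 0.660.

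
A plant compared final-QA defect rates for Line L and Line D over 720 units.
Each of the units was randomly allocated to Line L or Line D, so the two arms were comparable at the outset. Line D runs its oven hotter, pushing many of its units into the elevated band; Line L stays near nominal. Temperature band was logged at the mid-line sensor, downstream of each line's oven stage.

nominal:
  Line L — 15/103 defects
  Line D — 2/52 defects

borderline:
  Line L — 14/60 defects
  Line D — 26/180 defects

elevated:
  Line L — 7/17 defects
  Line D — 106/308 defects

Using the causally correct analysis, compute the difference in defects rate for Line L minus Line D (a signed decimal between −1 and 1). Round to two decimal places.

In-process temperature band is recorded after the line and is itself shifted by it — it sits on the causal path from line to outcome. Conditioning on a mediator would strip out part of the effect we want; the pooled comparison gives the total causal effect.
The causal difference is the pooled difference: 0.200 − 0.248 = -0.048.

-0.05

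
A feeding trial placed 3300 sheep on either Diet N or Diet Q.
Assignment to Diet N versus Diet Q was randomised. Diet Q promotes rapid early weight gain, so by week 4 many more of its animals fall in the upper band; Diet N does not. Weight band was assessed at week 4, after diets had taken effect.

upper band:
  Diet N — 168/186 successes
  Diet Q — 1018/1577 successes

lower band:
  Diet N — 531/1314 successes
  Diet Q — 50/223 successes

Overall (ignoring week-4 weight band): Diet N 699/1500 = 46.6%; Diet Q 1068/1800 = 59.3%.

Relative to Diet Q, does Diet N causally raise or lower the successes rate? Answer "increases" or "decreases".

decreases

Week-4 weight band is downstream of the diet. One should not condition on a consequence of treatment, so the overall rates are the right comparison.
Pooled: Diet N 46.6% vs Diet Q 59.3%; Diet Q is higher overall.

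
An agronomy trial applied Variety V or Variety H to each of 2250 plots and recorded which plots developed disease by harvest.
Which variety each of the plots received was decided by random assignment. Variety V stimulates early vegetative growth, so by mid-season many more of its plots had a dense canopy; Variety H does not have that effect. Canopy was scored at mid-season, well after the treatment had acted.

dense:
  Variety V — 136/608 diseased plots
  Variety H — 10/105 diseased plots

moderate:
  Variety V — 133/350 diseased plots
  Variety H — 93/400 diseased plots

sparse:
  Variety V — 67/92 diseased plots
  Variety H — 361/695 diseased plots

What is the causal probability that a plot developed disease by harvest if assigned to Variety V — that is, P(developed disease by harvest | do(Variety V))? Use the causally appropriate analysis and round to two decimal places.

0.32

Stratifying would compare varietys among plots the varietys themselves sorted into mid-season canopy groups — a form of selection on an intermediate. The unconditioned pooled rates give the total causal effect.
So P(outcome | do(Variety V)) is just the pooled rate for Variety V: 336/1050 = 0.320.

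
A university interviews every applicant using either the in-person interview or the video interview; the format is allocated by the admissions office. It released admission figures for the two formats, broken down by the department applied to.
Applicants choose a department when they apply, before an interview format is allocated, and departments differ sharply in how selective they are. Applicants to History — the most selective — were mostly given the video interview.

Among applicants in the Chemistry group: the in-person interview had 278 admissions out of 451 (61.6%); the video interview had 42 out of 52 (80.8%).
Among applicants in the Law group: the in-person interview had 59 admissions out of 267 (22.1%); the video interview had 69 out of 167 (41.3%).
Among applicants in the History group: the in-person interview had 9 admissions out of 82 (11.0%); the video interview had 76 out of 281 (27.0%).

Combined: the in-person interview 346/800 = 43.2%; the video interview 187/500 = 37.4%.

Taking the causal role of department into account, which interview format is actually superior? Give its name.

the video interview

The department-specific comparison favours the video interview throughout, but the pooled figures favour the in-person interview. The question is whether to condition on department.
Department is set before the interview format has any effect — it is not caused by the interview format — and it independently drives the outcome. That makes it a confounder, so the causal comparison is within department levels.
Within each level — Chemistry: 61.6% vs 80.8%; Law: 22.1% vs 41.3%; History: 11.0% vs 27.0% — the video interview is higher every time.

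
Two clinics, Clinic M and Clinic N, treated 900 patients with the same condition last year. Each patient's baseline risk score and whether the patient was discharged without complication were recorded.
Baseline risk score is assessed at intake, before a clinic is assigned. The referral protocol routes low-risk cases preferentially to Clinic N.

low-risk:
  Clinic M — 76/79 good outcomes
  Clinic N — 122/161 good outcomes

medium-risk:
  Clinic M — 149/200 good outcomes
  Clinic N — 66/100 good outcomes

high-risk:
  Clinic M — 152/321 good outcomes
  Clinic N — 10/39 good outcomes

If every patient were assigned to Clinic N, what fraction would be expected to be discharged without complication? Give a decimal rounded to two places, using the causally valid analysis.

Nothing the clinic does changes baseline risk score; the imbalance is an allocation artefact. With baseline risk score also predicting the outcome, the pooled figure is confounded, and the within-stratum comparison is the causal one.
Standardising Clinic N to the population baseline risk score mix: 0.267·122/161 + 0.333·66/100 + 0.400·10/39 = 0.525.

0.52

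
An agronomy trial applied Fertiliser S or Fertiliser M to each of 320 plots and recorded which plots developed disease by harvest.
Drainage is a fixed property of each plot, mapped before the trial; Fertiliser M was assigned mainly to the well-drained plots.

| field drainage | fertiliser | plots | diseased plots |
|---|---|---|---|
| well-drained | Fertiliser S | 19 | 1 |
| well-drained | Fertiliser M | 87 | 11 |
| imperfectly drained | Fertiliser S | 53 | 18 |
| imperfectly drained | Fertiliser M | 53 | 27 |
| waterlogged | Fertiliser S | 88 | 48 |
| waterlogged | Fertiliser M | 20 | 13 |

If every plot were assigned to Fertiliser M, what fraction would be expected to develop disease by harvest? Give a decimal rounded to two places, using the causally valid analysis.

The field drainage-specific comparison favours Fertiliser S throughout, but the pooled figures favour Fertiliser M. The question is whether to condition on field drainage.
Field drainage is set before the fertiliser has any effect — it is not caused by the fertiliser — and it independently drives the outcome. That makes it a confounder, so the causal comparison is within field drainage levels.
Standardising Fertiliser M to the population field drainage mix: 0.331·11/87 + 0.331·27/53 + 0.338·13/20 = 0.430.

0.43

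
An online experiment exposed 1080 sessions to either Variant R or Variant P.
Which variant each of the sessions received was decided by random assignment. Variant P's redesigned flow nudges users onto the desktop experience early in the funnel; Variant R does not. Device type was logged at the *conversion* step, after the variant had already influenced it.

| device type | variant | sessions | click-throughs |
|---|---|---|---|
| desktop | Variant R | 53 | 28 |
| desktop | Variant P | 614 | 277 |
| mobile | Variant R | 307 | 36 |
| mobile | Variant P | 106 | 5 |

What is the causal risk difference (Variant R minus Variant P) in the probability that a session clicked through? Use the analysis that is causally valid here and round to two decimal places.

Device type is recorded after the variant and is itself shifted by it — it sits on the causal path from variant to outcome. Conditioning on a mediator would strip out part of the effect we want; the pooled comparison gives the total causal effect.
The causal difference is the pooled difference: 0.178 − 0.392 = -0.214.

-0.21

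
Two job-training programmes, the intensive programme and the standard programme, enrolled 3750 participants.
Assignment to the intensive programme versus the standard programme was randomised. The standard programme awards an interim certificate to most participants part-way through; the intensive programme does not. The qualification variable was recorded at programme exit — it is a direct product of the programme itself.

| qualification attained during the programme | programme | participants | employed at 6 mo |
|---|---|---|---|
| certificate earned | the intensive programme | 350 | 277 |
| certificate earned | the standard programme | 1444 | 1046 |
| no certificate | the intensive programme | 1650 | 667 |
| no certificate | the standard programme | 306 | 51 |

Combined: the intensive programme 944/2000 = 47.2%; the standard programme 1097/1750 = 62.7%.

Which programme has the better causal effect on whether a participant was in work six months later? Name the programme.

Qualification attained during the programme is downstream of the programme. One should not condition on a consequence of treatment, so the overall rates are the right comparison.
Pooled: the intensive programme 47.2% vs the standard programme 62.7%; the standard programme is higher overall.

the standard programme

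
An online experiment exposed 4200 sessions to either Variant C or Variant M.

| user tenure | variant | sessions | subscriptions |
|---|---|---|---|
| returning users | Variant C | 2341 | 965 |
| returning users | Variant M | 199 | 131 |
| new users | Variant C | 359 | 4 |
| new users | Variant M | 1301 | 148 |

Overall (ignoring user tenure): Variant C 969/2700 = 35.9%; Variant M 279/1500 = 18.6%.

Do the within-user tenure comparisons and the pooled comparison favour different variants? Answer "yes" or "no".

Within each user tenure level (returning users 41.2% vs 65.8%; new users 1.1% vs 11.4%), Variant M has the higher rate every time. Pooled: 35.9% vs 18.6% — Variant C has the higher rate overall. The two comparisons disagree.

yes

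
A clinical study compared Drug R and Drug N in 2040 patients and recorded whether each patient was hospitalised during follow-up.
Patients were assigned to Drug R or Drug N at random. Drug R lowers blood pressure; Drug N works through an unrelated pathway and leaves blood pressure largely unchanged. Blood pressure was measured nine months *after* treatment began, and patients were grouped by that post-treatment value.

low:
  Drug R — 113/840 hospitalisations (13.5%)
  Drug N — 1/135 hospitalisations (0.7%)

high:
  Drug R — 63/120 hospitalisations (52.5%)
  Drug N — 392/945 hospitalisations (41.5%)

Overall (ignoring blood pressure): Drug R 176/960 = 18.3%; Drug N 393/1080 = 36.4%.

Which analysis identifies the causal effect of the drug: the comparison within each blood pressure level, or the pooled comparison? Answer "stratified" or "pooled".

The stratified and pooled comparisons disagree (Drug N wins within each blood pressure; Drug R wins overall), so the answer turns on the causal role of blood pressure.
Because the drug influences blood pressure, blood pressure is a post-treatment mediator, not a confounder. Stratifying on it would bias the estimate; the causal effect is the crude pooled difference.
Pooled: Drug R 18.3% vs Drug N 36.4%; Drug R is lower overall.

pooled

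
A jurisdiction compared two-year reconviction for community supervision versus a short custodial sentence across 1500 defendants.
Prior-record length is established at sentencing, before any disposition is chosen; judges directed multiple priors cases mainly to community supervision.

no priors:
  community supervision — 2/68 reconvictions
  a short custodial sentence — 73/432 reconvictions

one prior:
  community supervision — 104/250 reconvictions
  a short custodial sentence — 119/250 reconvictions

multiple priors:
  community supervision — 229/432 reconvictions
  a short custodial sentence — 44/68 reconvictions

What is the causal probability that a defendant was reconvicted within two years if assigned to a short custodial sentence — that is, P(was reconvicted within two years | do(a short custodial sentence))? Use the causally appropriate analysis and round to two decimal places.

0.43

Here prior-record length is a common cause — it drives both which disposition a case falls under and the outcome. The crude comparison mixes populations; the stratum-specific rates are the causally relevant ones.
Standardising a short custodial sentence to the population prior-record length mix: 0.333·73/432 + 0.333·119/250 + 0.333·44/68 = 0.431.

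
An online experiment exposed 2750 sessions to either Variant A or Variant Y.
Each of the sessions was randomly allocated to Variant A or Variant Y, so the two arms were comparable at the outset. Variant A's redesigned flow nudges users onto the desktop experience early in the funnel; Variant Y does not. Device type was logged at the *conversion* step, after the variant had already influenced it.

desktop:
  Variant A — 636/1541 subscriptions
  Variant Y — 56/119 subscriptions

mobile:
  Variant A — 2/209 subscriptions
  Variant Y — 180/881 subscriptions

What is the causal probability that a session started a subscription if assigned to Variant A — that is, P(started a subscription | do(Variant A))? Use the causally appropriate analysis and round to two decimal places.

0.36

Device type is recorded after the variant and is itself shifted by it — it sits on the causal path from variant to outcome. Conditioning on a mediator would strip out part of the effect we want; the pooled comparison gives the total causal effect.
So P(outcome | do(Variant A)) is just the pooled rate for Variant A: 638/1750 = 0.365.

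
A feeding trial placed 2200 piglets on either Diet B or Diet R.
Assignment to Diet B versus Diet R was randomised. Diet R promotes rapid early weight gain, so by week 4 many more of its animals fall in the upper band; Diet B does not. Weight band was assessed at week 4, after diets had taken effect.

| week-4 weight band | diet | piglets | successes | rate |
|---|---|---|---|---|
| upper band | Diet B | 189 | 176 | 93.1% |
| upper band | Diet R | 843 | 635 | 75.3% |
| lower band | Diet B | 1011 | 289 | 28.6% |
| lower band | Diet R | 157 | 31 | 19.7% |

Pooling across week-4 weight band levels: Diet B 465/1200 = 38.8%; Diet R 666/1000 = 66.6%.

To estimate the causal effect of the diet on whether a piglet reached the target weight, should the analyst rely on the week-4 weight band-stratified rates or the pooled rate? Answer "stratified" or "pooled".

Week-4 weight band here is a post-treatment variable shaped by the diet; conditioning on it would introduce bias rather than remove it. The overall comparison is the causal one.
Pooled: Diet B 38.8% vs Diet R 66.6%; Diet R is higher overall.

pooled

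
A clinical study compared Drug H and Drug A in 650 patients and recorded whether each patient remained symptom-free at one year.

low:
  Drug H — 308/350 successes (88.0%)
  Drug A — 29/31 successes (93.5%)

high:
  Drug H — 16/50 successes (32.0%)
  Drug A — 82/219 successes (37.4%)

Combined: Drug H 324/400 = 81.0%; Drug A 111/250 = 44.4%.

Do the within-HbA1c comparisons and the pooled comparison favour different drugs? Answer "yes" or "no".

yes

Within each HbA1c level (low 88.0% vs 93.5%; high 32.0% vs 37.4%), Drug A has the higher rate every time. Pooled: 81.0% vs 44.4% — Drug H has the higher rate overall. The two comparisons disagree.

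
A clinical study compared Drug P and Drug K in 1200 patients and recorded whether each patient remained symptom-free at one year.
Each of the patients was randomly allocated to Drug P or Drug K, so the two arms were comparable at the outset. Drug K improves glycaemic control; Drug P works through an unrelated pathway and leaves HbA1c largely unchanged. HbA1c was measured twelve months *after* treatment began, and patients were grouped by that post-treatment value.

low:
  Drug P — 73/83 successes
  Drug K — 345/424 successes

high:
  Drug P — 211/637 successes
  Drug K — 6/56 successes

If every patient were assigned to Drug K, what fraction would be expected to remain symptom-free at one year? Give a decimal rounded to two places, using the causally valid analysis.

0.73

Stratifying would compare drugs among patients the drugs themselves sorted into HbA1c groups — a form of selection on an intermediate. The unconditioned pooled rates give the total causal effect.
So P(outcome | do(Drug K)) is just the pooled rate for Drug K: 351/480 = 0.731.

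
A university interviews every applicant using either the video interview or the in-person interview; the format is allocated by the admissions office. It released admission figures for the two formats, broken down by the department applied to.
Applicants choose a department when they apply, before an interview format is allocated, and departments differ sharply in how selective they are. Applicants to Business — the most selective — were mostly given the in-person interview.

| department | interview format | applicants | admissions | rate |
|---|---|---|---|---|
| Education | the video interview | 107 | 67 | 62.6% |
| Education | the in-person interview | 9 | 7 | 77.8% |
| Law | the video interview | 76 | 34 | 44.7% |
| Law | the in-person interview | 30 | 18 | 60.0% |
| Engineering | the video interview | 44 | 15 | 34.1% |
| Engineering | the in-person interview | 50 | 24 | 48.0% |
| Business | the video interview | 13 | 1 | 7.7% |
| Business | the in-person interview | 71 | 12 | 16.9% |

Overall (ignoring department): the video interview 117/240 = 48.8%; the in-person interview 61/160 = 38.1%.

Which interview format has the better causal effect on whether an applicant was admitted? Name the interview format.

the in-person interview

Department satisfies the back-door criterion: it is not a descendant of the interview format, and it blocks the spurious path from interview format to outcome. Adjusting for it (i.e., using the within-department rates) gives the causal effect.
Within each level — Education: 62.6% vs 77.8%; Law: 44.7% vs 60.0%; Engineering: 34.1% vs 48.0%; Business: 7.7% vs 16.9% — the in-person interview is higher every time.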